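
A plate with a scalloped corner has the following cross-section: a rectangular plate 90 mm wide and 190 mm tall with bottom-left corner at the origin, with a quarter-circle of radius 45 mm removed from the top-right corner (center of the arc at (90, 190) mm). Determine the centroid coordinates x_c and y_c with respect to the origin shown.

Part | A | x̄ᵢ | ȳᵢ | A·x̄ᵢ | A·ȳᵢ
plate | 17100.00 | 45.00 | 95.00 | 769500.00 | 1624500.00
removed quarter-circle | -1590.43 | 70.90 | 170.90 | -112763.82 | -271806.94
Σ | 15509.57 |  |  | 656736.18 | 1352693.06
x_c = 656736.18 / 15509.57 = 42.34 mm
y_c = 1352693.06 / 15509.57 = 87.22 mm

x_c = 42.34 mm, y_c = 87.22 mm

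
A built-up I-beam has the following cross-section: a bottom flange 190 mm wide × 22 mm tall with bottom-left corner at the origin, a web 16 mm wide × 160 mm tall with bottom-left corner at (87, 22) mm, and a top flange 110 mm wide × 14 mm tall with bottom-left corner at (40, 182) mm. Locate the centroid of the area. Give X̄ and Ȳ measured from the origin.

X̄ = 95.00 mm, Ȳ = 72.24 mm

bottom flange: A = 190 × 22 = 4180.00, centroid at (95.00, 11.00).
web: A = 16 × 160 = 2560.00, centroid at (95.00, 102.00).
top flange: A = 110 × 14 = 1540.00, centroid at (95.00, 189.00).
ΣA = 8280.00 mm²
ΣAX̄ = (4180.00)(95.00) + (2560.00)(95.00) + (1540.00)(95.00) = 786600.00 mm³
ΣAȲ = (4180.00)(11.00) + (2560.00)(102.00) + (1540.00)(189.00) = 598160.00 mm³
X̄ = 786600.00 / 8280.00 = 95.00 mm
Ȳ = 598160.00 / 8280.00 = 72.24 mm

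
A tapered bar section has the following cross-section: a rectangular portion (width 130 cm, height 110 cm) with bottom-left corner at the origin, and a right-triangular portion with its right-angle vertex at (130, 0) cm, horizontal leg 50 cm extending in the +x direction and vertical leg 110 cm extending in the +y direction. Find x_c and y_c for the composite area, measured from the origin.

rectangular portion: A = 130 × 110 = 14300.00, centroid at (65.00, 55.00).
triangular portion: A = ½·50·110 = 2750.00, centroid at (146.67, 36.67).
ΣA = 17050.00 cm²
ΣAx_c = (14300.00)(65.00) + (2750.00)(146.67) = 1332833.33 cm³
ΣAy_c = (14300.00)(55.00) + (2750.00)(36.67) = 887333.33 cm³
x_c = 1332833.33 / 17050.00 = 78.17 cm
y_c = 887333.33 / 17050.00 = 52.04 cm

x_c = 78.17 cm, y_c = 52.04 cm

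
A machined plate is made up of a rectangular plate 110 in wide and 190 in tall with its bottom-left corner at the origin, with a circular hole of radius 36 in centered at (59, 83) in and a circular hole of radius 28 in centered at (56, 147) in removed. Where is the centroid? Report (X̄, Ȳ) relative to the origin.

plate: A = 110 × 190 = 20900.00, centroid at (55.00, 95.00).
hole 1: A = −π·36² = -4071.50, centroid at (59.00, 83.00).
hole 2: A = −π·28² = -2463.01, centroid at (56.00, 147.00).
ΣA = 14365.49 in², ΣAX̄ = 771352.78 in³, ΣAȲ = 1285502.89 in³.
X̄ = 771352.78/14365.49 = 53.69 in; Ȳ = 1285502.89/14365.49 = 89.49 in.

X̄ = 53.69 in, Ȳ = 89.49 in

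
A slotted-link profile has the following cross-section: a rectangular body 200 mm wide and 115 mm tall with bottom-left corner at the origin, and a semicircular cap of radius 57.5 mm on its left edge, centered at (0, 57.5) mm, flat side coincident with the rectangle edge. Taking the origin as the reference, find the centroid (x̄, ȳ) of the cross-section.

x̄ = 77.08 mm, ȳ = 57.50 mm

rectangular body: A = 200 × 115 = 23000.00, centroid at (100.00, 57.50).
semicircular end: A = ½π·57.5² = 5193.45, centroid at (-24.40, 57.50).
ΣA = 28193.45 mm², ΣAx̄ = 2173260.42 mm³, ΣAȳ = 1621123.11 mm³.
x̄ = 2173260.42/28193.45 = 77.08 mm; ȳ = 1621123.11/28193.45 = 57.50 mm.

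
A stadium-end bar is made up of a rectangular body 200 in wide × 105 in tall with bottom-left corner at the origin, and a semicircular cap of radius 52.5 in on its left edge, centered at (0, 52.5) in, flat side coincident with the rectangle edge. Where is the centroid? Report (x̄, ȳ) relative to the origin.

rectangular body: A = 200 × 105 = 21000.00, centroid at (100.00, 52.50).
semicircular end: A = ½π·52.5² = 4329.51, centroid at (-22.28, 52.50).
ΣA = 25329.51 in²
ΣAx̄ = (21000.00)(100.00) + (4329.51)(-22.28) = 2003531.25 in³
ΣAȳ = (21000.00)(52.50) + (4329.51)(52.50) = 1329799.14 in³
x̄ = 2003531.25 / 25329.51 = 79.10 in
ȳ = 1329799.14 / 25329.51 = 52.50 in

x̄ = 79.10 in, ȳ = 52.50 in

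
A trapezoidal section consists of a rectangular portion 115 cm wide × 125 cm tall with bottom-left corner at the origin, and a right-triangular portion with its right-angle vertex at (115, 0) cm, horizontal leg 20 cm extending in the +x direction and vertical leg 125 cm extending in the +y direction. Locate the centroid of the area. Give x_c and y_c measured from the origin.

rectangular portion: A = 115 × 125 = 14375.00, centroid at (57.50, 62.50).
triangular portion: A = ½·20·125 = 1250.00, centroid at (121.67, 41.67).
ΣA = 15625.00 cm²
ΣAx_c = (14375.00)(57.50) + (1250.00)(121.67) = 978645.83 cm³
ΣAy_c = (14375.00)(62.50) + (1250.00)(41.67) = 950520.83 cm³
x_c = 978645.83 / 15625.00 = 62.63 cm
y_c = 950520.83 / 15625.00 = 60.83 cm

x_c = 62.63 cm, y_c = 60.83 cm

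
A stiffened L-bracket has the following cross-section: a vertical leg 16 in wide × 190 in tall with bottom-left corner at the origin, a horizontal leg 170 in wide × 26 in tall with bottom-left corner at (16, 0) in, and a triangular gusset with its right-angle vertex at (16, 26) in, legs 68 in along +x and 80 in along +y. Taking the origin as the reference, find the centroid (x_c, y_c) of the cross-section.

x_c = 56.57 in, y_c = 48.09 in

Part | A | x̄ᵢ | ȳᵢ | A·x̄ᵢ | A·ȳᵢ
vertical leg | 3040.00 | 8.00 | 95.00 | 24320.00 | 288800.00
horizontal leg | 4420.00 | 101.00 | 13.00 | 446420.00 | 57460.00
gusset | 2720.00 | 38.67 | 52.67 | 105173.33 | 143253.33
Σ | 10180.00 |  |  | 575913.33 | 489513.33
x_c = 575913.33 / 10180.00 = 56.57 in
y_c = 489513.33 / 10180.00 = 48.09 in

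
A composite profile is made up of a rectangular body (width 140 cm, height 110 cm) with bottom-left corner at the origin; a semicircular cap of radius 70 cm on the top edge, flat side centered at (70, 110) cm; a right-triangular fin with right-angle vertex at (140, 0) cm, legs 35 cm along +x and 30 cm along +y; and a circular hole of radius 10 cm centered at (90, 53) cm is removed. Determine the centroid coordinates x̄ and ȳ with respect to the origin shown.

x̄ = 71.57 cm, ȳ = 81.99 cm

Part | A | x̄ᵢ | ȳᵢ | A·x̄ᵢ | A·ȳᵢ
rectangular body | 15400.00 | 70.00 | 55.00 | 1078000.00 | 847000.00
semicircular top | 7696.90 | 70.00 | 139.71 | 538783.14 | 1075325.89
triangular fin | 525.00 | 151.67 | 10.00 | 79625.00 | 5250.00
hole | -314.16 | 90.00 | 53.00 | -28274.33 | -16650.44
Σ | 23307.74 |  |  | 1668133.81 | 1910925.45
x̄ = 1668133.81 / 23307.74 = 71.57 cm
ȳ = 1910925.45 / 23307.74 = 81.99 cm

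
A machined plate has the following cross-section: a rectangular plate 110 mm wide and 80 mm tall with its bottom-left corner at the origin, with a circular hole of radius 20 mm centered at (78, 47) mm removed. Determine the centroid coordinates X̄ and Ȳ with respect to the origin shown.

X̄ = 51.17 mm, Ȳ = 38.83 mm

plate: A = 110 × 80 = 8800.00, centroid at (55.00, 40.00).
hole: A = −π·20² = -1256.64, centroid at (78.00, 47.00).
ΣA = 7543.36 mm²
ΣAX̄ = (8800.00)(55.00) + (-1256.64)(78.00) = 385982.31 mm³
ΣAȲ = (8800.00)(40.00) + (-1256.64)(47.00) = 292938.06 mm³
X̄ = 385982.31 / 7543.36 = 51.17 mm
Ȳ = 292938.06 / 7543.36 = 38.83 mm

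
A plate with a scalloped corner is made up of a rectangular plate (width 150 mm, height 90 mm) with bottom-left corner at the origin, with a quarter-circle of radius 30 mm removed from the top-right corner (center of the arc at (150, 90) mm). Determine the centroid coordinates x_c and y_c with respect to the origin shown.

Part | A | x̄ᵢ | ȳᵢ | A·x̄ᵢ | A·ȳᵢ
plate | 13500.00 | 75.00 | 45.00 | 1012500.00 | 607500.00
removed quarter-circle | -706.86 | 137.27 | 77.27 | -97028.75 | -54617.25
Σ | 12793.14 |  |  | 915471.25 | 552882.75
x_c = 915471.25 / 12793.14 = 71.56 mm
y_c = 552882.75 / 12793.14 = 43.22 mm

x_c = 71.56 mm, y_c = 43.22 mm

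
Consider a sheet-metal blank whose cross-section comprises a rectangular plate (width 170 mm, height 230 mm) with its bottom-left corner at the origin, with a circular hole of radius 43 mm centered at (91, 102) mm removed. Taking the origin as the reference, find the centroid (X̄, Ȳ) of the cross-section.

X̄ = 83.95 mm, Ȳ = 117.27 mm

Part | A | x̄ᵢ | ȳᵢ | A·x̄ᵢ | A·ȳᵢ
plate | 39100.00 | 85.00 | 115.00 | 3323500.00 | 4496500.00
hole | -5808.80 | 91.00 | 102.00 | -528601.24 | -592498.09
Σ | 33291.20 |  |  | 2794898.76 | 3904001.91
X̄ = 2794898.76 / 33291.20 = 83.95 mm
Ȳ = 3904001.91 / 33291.20 = 117.27 mm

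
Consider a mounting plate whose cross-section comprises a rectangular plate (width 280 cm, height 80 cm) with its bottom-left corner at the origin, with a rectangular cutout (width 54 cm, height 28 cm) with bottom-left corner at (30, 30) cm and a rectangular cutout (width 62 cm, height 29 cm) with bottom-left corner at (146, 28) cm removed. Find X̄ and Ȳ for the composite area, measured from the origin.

plate: A = 280 × 80 = 22400.00, centroid at (140.00, 40.00).
hole 1: A = −(54 × 28) = -1512.00, centroid at (57.00, 44.00).
hole 2: A = −(62 × 29) = -1798.00, centroid at (177.00, 42.50).
ΣA = 19090.00 cm²
ΣAX̄ = (22400.00)(140.00) + (-1512.00)(57.00) + (-1798.00)(177.00) = 2731570.00 cm³
ΣAȲ = (22400.00)(40.00) + (-1512.00)(44.00) + (-1798.00)(42.50) = 753057.00 cm³
X̄ = 2731570.00 / 19090.00 = 143.09 cm
Ȳ = 753057.00 / 19090.00 = 39.45 cm

X̄ = 143.09 cm, Ȳ = 39.45 cm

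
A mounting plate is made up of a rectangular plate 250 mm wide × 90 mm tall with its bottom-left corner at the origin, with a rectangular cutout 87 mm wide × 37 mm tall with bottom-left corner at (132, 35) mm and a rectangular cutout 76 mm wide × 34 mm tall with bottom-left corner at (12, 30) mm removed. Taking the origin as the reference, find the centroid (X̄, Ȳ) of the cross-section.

Part | A | x̄ᵢ | ȳᵢ | A·x̄ᵢ | A·ȳᵢ
plate | 22500.00 | 125.00 | 45.00 | 2812500.00 | 1012500.00
hole 1 | -3219.00 | 175.50 | 53.50 | -564934.50 | -172216.50
hole 2 | -2584.00 | 50.00 | 47.00 | -129200.00 | -121448.00
Σ | 16697.00 |  |  | 2118365.50 | 718835.50
X̄ = 2118365.50 / 16697.00 = 126.87 mm
Ȳ = 718835.50 / 16697.00 = 43.05 mm

X̄ = 126.87 mm, Ȳ = 43.05 mm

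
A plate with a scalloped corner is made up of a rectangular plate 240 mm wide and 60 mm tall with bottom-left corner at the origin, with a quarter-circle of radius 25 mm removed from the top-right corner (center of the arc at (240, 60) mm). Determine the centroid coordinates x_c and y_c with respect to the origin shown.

x_c = 116.14 mm, y_c = 29.32 mm

plate: A = 240 × 60 = 14400.00, centroid at (120.00, 30.00).
removed quarter-circle: A = −¼π·25² = -490.87, centroid at (229.39, 49.39).
ΣA = 13909.13 mm², ΣAx_c = 1615398.61 mm³, ΣAy_c = 407755.90 mm³.
x_c = 1615398.61/13909.13 = 116.14 mm; y_c = 407755.90/13909.13 = 29.32 mm.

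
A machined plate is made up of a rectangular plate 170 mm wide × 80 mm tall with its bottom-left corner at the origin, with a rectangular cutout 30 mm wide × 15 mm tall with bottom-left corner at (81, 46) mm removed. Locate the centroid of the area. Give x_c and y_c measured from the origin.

x_c = 84.62 mm, y_c = 39.54 mm

Part | A | x̄ᵢ | ȳᵢ | A·x̄ᵢ | A·ȳᵢ
plate | 13600.00 | 85.00 | 40.00 | 1156000.00 | 544000.00
hole | -450.00 | 96.00 | 53.50 | -43200.00 | -24075.00
Σ | 13150.00 |  |  | 1112800.00 | 519925.00
x_c = 1112800.00 / 13150.00 = 84.62 mm
y_c = 519925.00 / 13150.00 = 39.54 mm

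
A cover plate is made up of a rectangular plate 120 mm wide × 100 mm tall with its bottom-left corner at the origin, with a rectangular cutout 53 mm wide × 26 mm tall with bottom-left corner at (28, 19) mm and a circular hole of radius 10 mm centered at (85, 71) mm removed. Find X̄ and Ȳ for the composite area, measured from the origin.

plate: A = 120 × 100 = 12000.00, centroid at (60.00, 50.00).
hole 1: A = −(53 × 26) = -1378.00, centroid at (54.50, 32.00).
hole 2: A = −π·10² = -314.16, centroid at (85.00, 71.00).
ΣA = 10307.84 mm², ΣAX̄ = 618195.46 mm³, ΣAȲ = 533598.69 mm³.
X̄ = 618195.46/10307.84 = 59.97 mm; Ȳ = 533598.69/10307.84 = 51.77 mm.

X̄ = 59.97 mm, Ȳ = 51.77 mm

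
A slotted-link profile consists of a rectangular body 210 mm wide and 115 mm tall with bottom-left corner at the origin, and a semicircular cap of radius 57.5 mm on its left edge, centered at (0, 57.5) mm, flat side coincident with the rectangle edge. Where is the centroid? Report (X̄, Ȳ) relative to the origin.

rectangular body: A = 210 × 115 = 24150.00, centroid at (105.00, 57.50).
semicircular end: A = ½π·57.5² = 5193.45, centroid at (-24.40, 57.50).
ΣA = 29343.45 mm², ΣAX̄ = 2409010.42 mm³, ΣAȲ = 1687248.11 mm³.
X̄ = 2409010.42/29343.45 = 82.10 mm; Ȳ = 1687248.11/29343.45 = 57.50 mm.

X̄ = 82.10 mm, Ȳ = 57.50 mm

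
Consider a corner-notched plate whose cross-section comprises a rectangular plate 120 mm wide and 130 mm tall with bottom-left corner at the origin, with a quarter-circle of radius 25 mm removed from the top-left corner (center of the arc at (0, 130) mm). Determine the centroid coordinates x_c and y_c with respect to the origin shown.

Part | A | x̄ᵢ | ȳᵢ | A·x̄ᵢ | A·ȳᵢ
plate | 15600.00 | 60.00 | 65.00 | 936000.00 | 1014000.00
removed quarter-circle | -490.87 | 10.61 | 119.39 | -5208.33 | -58605.27
Σ | 15109.13 |  |  | 930791.67 | 955394.73
x_c = 930791.67 / 15109.13 = 61.60 mm
y_c = 955394.73 / 15109.13 = 63.23 mm

x_c = 61.60 mm, y_c = 63.23 mm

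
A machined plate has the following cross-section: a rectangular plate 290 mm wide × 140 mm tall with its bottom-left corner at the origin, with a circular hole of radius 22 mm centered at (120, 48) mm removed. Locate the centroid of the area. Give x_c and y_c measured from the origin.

x_c = 145.97 mm, y_c = 70.86 mm

plate: A = 290 × 140 = 40600.00, centroid at (145.00, 70.00).
hole: A = −π·22² = -1520.53, centroid at (120.00, 48.00).
ΣA = 39079.47 mm²
ΣAx_c = (40600.00)(145.00) + (-1520.53)(120.00) = 5704536.30 mm³
ΣAy_c = (40600.00)(70.00) + (-1520.53)(48.00) = 2769014.52 mm³
x_c = 5704536.30 / 39079.47 = 145.97 mm
y_c = 2769014.52 / 39079.47 = 70.86 mm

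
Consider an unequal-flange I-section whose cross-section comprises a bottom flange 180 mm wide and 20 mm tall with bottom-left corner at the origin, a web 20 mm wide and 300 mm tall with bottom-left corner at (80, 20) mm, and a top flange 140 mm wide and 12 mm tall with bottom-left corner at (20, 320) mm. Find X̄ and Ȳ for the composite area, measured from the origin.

bottom flange: A = 180 × 20 = 3600.00, centroid at (90.00, 10.00).
web: A = 20 × 300 = 6000.00, centroid at (90.00, 170.00).
top flange: A = 140 × 12 = 1680.00, centroid at (90.00, 326.00).
ΣA = 11280.00 mm²
ΣAX̄ = (3600.00)(90.00) + (6000.00)(90.00) + (1680.00)(90.00) = 1015200.00 mm³
ΣAȲ = (3600.00)(10.00) + (6000.00)(170.00) + (1680.00)(326.00) = 1603680.00 mm³
X̄ = 1015200.00 / 11280.00 = 90.00 mm
Ȳ = 1603680.00 / 11280.00 = 142.17 mm

X̄ = 90.00 mm, Ȳ = 142.17 mm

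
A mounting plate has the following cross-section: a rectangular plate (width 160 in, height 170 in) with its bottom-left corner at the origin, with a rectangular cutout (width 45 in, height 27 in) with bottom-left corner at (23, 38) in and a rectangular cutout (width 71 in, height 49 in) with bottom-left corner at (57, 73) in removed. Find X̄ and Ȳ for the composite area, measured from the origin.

X̄ = 79.93 in, Ȳ = 84.88 in

plate: A = 160 × 170 = 27200.00, centroid at (80.00, 85.00).
hole 1: A = −(45 × 27) = -1215.00, centroid at (45.50, 51.50).
hole 2: A = −(71 × 49) = -3479.00, centroid at (92.50, 97.50).
ΣA = 22506.00 in², ΣAX̄ = 1798910.00 in³, ΣAȲ = 1910225.00 in³.
X̄ = 1798910.00/22506.00 = 79.93 in; Ȳ = 1910225.00/22506.00 = 84.88 in.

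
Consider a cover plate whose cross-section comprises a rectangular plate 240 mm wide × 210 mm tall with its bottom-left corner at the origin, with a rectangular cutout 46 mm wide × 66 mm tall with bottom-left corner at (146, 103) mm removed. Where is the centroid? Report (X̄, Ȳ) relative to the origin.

plate: A = 240 × 210 = 50400.00, centroid at (120.00, 105.00).
hole: A = −(46 × 66) = -3036.00, centroid at (169.00, 136.00).
ΣA = 47364.00 mm², ΣAX̄ = 5534916.00 mm³, ΣAȲ = 4879104.00 mm³.
X̄ = 5534916.00/47364.00 = 116.86 mm; Ȳ = 4879104.00/47364.00 = 103.01 mm.

X̄ = 116.86 mm, Ȳ = 103.01 mm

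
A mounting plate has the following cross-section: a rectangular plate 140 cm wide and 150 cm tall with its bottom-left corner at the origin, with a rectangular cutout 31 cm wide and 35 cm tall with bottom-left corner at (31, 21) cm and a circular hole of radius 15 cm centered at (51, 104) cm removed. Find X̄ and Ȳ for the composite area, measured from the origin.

X̄ = 72.03 cm, Ȳ = 75.99 cm

Part | A | x̄ᵢ | ȳᵢ | A·x̄ᵢ | A·ȳᵢ
plate | 21000.00 | 70.00 | 75.00 | 1470000.00 | 1575000.00
hole 1 | -1085.00 | 46.50 | 38.50 | -50452.50 | -41772.50
hole 2 | -706.86 | 51.00 | 104.00 | -36049.78 | -73513.27
Σ | 19208.14 |  |  | 1383497.72 | 1459714.23
X̄ = 1383497.72 / 19208.14 = 72.03 cm
Ȳ = 1459714.23 / 19208.14 = 75.99 cm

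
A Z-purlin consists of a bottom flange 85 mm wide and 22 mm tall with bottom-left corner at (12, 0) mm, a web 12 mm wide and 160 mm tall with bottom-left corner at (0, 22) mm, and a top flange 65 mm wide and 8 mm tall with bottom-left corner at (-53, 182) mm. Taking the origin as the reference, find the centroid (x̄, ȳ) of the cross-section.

x̄ = 23.85 mm, ȳ = 72.65 mm

bottom flange: A = 85 × 22 = 1870.00, centroid at (54.50, 11.00).
web: A = 12 × 160 = 1920.00, centroid at (6.00, 102.00).
top flange: A = 65 × 8 = 520.00, centroid at (-20.50, 186.00).
ΣA = 4310.00 mm²
ΣAx̄ = (1870.00)(54.50) + (1920.00)(6.00) + (520.00)(-20.50) = 102775.00 mm³
ΣAȳ = (1870.00)(11.00) + (1920.00)(102.00) + (520.00)(186.00) = 313130.00 mm³
x̄ = 102775.00 / 4310.00 = 23.85 mm
ȳ = 313130.00 / 4310.00 = 72.65 mm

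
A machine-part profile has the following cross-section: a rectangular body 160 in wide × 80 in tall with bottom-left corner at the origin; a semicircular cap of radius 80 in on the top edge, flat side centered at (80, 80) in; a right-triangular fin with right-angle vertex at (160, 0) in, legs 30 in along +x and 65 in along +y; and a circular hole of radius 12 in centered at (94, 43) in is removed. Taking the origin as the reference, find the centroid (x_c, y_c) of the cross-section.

x_c = 83.48 in, y_c = 70.98 in

Part | A | x̄ᵢ | ȳᵢ | A·x̄ᵢ | A·ȳᵢ
rectangular body | 12800.00 | 80.00 | 40.00 | 1024000.00 | 512000.00
semicircular top | 10053.10 | 80.00 | 113.95 | 804247.72 | 1145581.05
triangular fin | 975.00 | 170.00 | 21.67 | 165750.00 | 21125.00
hole | -452.39 | 94.00 | 43.00 | -42524.60 | -19452.74
Σ | 23375.71 |  |  | 1951473.12 | 1659253.31
x_c = 1951473.12 / 23375.71 = 83.48 in
y_c = 1659253.31 / 23375.71 = 70.98 in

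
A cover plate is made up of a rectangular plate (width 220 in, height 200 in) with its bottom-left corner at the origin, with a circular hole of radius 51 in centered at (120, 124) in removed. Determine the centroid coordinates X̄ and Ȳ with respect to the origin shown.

Part | A | x̄ᵢ | ȳᵢ | A·x̄ᵢ | A·ȳᵢ
plate | 44000.00 | 110.00 | 100.00 | 4840000.00 | 4400000.00
hole | -8171.28 | 120.00 | 124.00 | -980553.90 | -1013239.03
Σ | 35828.72 |  |  | 3859446.10 | 3386760.97
X̄ = 3859446.10 / 35828.72 = 107.72 in
Ȳ = 3386760.97 / 35828.72 = 94.53 in

X̄ = 107.72 in, Ȳ = 94.53 in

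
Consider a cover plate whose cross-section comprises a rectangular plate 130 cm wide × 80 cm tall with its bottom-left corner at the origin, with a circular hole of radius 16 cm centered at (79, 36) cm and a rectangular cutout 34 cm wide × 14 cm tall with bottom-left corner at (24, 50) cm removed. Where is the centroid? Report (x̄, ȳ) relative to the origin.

x̄ = 65.02 cm, ȳ = 39.47 cm

plate: A = 130 × 80 = 10400.00, centroid at (65.00, 40.00).
hole 1: A = −π·16² = -804.25, centroid at (79.00, 36.00).
hole 2: A = −(34 × 14) = -476.00, centroid at (41.00, 57.00).
ΣA = 9119.75 cm², ΣAx̄ = 592948.43 cm³, ΣAȳ = 359915.08 cm³.
x̄ = 592948.43/9119.75 = 65.02 cm; ȳ = 359915.08/9119.75 = 39.47 cm.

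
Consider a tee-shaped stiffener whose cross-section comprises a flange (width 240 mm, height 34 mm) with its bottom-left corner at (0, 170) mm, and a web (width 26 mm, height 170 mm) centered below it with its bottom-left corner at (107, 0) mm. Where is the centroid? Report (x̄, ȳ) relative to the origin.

web: A = 26 × 170 = 4420.00, centroid at (120.00, 85.00).
flange: A = 240 × 34 = 8160.00, centroid at (120.00, 187.00).
ΣA = 12580.00 mm², ΣAx̄ = 1509600.00 mm³, ΣAȳ = 1901620.00 mm³.
x̄ = 1509600.00/12580.00 = 120.00 mm; ȳ = 1901620.00/12580.00 = 151.16 mm.

x̄ = 120.00 mm, ȳ = 151.16 mm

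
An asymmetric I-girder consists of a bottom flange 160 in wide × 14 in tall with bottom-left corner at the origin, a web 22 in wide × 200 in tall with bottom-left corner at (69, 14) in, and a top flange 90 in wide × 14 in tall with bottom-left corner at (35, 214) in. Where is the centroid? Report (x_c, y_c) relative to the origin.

bottom flange: A = 160 × 14 = 2240.00, centroid at (80.00, 7.00).
web: A = 22 × 200 = 4400.00, centroid at (80.00, 114.00).
top flange: A = 90 × 14 = 1260.00, centroid at (80.00, 221.00).
ΣA = 7900.00 in²
ΣAx_c = (2240.00)(80.00) + (4400.00)(80.00) + (1260.00)(80.00) = 632000.00 in³
ΣAy_c = (2240.00)(7.00) + (4400.00)(114.00) + (1260.00)(221.00) = 795740.00 in³
x_c = 632000.00 / 7900.00 = 80.00 in
y_c = 795740.00 / 7900.00 = 100.73 in

x_c = 80.00 in, y_c = 100.73 in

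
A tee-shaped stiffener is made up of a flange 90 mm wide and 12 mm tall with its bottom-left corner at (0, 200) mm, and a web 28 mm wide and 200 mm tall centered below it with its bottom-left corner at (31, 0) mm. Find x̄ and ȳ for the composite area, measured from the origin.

web: A = 28 × 200 = 5600.00, centroid at (45.00, 100.00).
flange: A = 90 × 12 = 1080.00, centroid at (45.00, 206.00).
ΣA = 6680.00 mm²
ΣAx̄ = (5600.00)(45.00) + (1080.00)(45.00) = 300600.00 mm³
ΣAȳ = (5600.00)(100.00) + (1080.00)(206.00) = 782480.00 mm³
x̄ = 300600.00 / 6680.00 = 45.00 mm
ȳ = 782480.00 / 6680.00 = 117.14 mm

x̄ = 45.00 mm, ȳ = 117.14 mm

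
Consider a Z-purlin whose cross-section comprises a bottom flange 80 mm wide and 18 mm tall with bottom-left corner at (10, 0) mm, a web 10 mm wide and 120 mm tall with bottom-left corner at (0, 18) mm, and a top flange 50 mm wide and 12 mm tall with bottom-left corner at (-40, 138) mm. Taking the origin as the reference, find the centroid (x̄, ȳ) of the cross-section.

x̄ = 21.30 mm, ȳ = 59.56 mm

bottom flange: A = 80 × 18 = 1440.00, centroid at (50.00, 9.00).
web: A = 10 × 120 = 1200.00, centroid at (5.00, 78.00).
top flange: A = 50 × 12 = 600.00, centroid at (-15.00, 144.00).
ΣA = 3240.00 mm²
ΣAx̄ = (1440.00)(50.00) + (1200.00)(5.00) + (600.00)(-15.00) = 69000.00 mm³
ΣAȳ = (1440.00)(9.00) + (1200.00)(78.00) + (600.00)(144.00) = 192960.00 mm³
x̄ = 69000.00 / 3240.00 = 21.30 mm
ȳ = 192960.00 / 3240.00 = 59.56 mm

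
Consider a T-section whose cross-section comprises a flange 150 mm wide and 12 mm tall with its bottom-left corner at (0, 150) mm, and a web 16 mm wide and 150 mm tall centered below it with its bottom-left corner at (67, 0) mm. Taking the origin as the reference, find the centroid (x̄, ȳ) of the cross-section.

web: A = 16 × 150 = 2400.00, centroid at (75.00, 75.00).
flange: A = 150 × 12 = 1800.00, centroid at (75.00, 156.00).
ΣA = 4200.00 mm², ΣAx̄ = 315000.00 mm³, ΣAȳ = 460800.00 mm³.
x̄ = 315000.00/4200.00 = 75.00 mm; ȳ = 460800.00/4200.00 = 109.71 mm.

x̄ = 75.00 mm, ȳ = 109.71 mm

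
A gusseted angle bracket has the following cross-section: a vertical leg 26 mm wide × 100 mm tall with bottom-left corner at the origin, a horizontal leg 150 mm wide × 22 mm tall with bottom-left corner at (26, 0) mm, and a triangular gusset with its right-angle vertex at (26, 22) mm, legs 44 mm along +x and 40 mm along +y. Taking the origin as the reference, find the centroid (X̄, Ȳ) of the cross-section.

Part | A | x̄ᵢ | ȳᵢ | A·x̄ᵢ | A·ȳᵢ
vertical leg | 2600.00 | 13.00 | 50.00 | 33800.00 | 130000.00
horizontal leg | 3300.00 | 101.00 | 11.00 | 333300.00 | 36300.00
gusset | 880.00 | 40.67 | 35.33 | 35786.67 | 31093.33
Σ | 6780.00 |  |  | 402886.67 | 197393.33
X̄ = 402886.67 / 6780.00 = 59.42 mm
Ȳ = 197393.33 / 6780.00 = 29.11 mm

X̄ = 59.42 mm, Ȳ = 29.11 mm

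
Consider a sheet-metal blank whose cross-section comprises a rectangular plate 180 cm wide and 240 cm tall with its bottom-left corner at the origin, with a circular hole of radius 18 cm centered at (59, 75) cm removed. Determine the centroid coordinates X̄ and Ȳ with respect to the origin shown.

Part | A | x̄ᵢ | ȳᵢ | A·x̄ᵢ | A·ȳᵢ
plate | 43200.00 | 90.00 | 120.00 | 3888000.00 | 5184000.00
hole | -1017.88 | 59.00 | 75.00 | -60054.69 | -76340.70
Σ | 42182.12 |  |  | 3827945.31 | 5107659.30
X̄ = 3827945.31 / 42182.12 = 90.75 cm
Ȳ = 5107659.30 / 42182.12 = 121.09 cm

X̄ = 90.75 cm, Ȳ = 121.09 cm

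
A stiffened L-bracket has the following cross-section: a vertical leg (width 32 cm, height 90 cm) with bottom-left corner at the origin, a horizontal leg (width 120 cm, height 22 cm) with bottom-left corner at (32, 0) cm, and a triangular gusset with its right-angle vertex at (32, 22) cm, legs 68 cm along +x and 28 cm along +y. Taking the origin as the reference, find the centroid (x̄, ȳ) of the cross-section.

Part | A | x̄ᵢ | ȳᵢ | A·x̄ᵢ | A·ȳᵢ
vertical leg | 2880.00 | 16.00 | 45.00 | 46080.00 | 129600.00
horizontal leg | 2640.00 | 92.00 | 11.00 | 242880.00 | 29040.00
gusset | 952.00 | 54.67 | 31.33 | 52042.67 | 29829.33
Σ | 6472.00 |  |  | 341002.67 | 188469.33
x̄ = 341002.67 / 6472.00 = 52.69 cm
ȳ = 188469.33 / 6472.00 = 29.12 cm

x̄ = 52.69 cm, ȳ = 29.12 cm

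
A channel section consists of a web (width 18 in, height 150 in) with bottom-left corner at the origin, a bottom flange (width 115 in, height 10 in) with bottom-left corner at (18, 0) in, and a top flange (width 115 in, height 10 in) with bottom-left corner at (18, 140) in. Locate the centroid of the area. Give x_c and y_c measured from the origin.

web: A = 18 × 150 = 2700.00, centroid at (9.00, 75.00).
bottom flange: A = 115 × 10 = 1150.00, centroid at (75.50, 5.00).
top flange: A = 115 × 10 = 1150.00, centroid at (75.50, 145.00).
ΣA = 5000.00 in², ΣAx_c = 197950.00 in³, ΣAy_c = 375000.00 in³.
x_c = 197950.00/5000.00 = 39.59 in; y_c = 375000.00/5000.00 = 75.00 in.

x_c = 39.59 in, y_c = 75.00 in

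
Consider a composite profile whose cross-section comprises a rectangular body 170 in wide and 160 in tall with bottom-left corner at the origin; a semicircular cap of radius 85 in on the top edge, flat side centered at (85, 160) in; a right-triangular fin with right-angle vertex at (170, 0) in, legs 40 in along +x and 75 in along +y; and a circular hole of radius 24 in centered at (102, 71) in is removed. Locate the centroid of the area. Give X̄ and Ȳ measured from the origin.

X̄ = 88.05 in, Ȳ = 112.72 in

rectangular body: A = 170 × 160 = 27200.00, centroid at (85.00, 80.00).
semicircular top: A = ½π·85² = 11349.00, centroid at (85.00, 196.08).
triangular fin: A = ½·40·75 = 1500.00, centroid at (183.33, 25.00).
hole: A = −π·24² = -1809.56, centroid at (102.00, 71.00).
ΣA = 38239.45 in²
ΣAX̄ = (27200.00)(85.00) + (11349.00)(85.00) + (1500.00)(183.33) + (-1809.56)(102.00) = 3367090.44 in³
ΣAȲ = (27200.00)(80.00) + (11349.00)(196.08) + (1500.00)(25.00) + (-1809.56)(71.00) = 4310278.65 in³
X̄ = 3367090.44 / 38239.45 = 88.05 in
Ȳ = 4310278.65 / 38239.45 = 112.72 in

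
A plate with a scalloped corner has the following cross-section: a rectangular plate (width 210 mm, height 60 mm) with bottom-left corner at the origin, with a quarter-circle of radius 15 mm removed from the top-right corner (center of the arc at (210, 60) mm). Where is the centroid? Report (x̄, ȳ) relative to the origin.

plate: A = 210 × 60 = 12600.00, centroid at (105.00, 30.00).
removed quarter-circle: A = −¼π·15² = -176.71, centroid at (203.63, 53.63).
ΣA = 12423.29 mm²
ΣAx̄ = (12600.00)(105.00) + (-176.71)(203.63) = 1287014.94 mm³
ΣAȳ = (12600.00)(30.00) + (-176.71)(53.63) = 368522.12 mm³
x̄ = 1287014.94 / 12423.29 = 103.60 mm
ȳ = 368522.12 / 12423.29 = 29.66 mm

x̄ = 103.60 mm, ȳ = 29.66 mm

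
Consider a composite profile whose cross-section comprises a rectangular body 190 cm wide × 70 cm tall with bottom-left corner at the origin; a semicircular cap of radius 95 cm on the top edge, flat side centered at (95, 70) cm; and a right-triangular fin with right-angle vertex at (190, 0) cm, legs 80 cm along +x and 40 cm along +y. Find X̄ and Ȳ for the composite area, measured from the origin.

Part | A | x̄ᵢ | ȳᵢ | A·x̄ᵢ | A·ȳᵢ
rectangular body | 13300.00 | 95.00 | 35.00 | 1263500.00 | 465500.00
semicircular top | 14176.44 | 95.00 | 110.32 | 1346761.50 | 1563933.91
triangular fin | 1600.00 | 216.67 | 13.33 | 346666.67 | 21333.33
Σ | 29076.44 |  |  | 2956928.17 | 2050767.25
X̄ = 2956928.17 / 29076.44 = 101.69 cm
Ȳ = 2050767.25 / 29076.44 = 70.53 cm

X̄ = 101.69 cm, Ȳ = 70.53 cm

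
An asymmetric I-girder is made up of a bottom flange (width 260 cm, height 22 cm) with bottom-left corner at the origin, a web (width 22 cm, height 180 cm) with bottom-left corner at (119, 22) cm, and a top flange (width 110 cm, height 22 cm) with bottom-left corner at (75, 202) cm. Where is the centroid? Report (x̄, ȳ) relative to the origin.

x̄ = 130.00 cm, ȳ = 84.45 cm

Part | A | x̄ᵢ | ȳᵢ | A·x̄ᵢ | A·ȳᵢ
bottom flange | 5720.00 | 130.00 | 11.00 | 743600.00 | 62920.00
web | 3960.00 | 130.00 | 112.00 | 514800.00 | 443520.00
top flange | 2420.00 | 130.00 | 213.00 | 314600.00 | 515460.00
Σ | 12100.00 |  |  | 1573000.00 | 1021900.00
x̄ = 1573000.00 / 12100.00 = 130.00 cm
ȳ = 1021900.00 / 12100.00 = 84.45 cm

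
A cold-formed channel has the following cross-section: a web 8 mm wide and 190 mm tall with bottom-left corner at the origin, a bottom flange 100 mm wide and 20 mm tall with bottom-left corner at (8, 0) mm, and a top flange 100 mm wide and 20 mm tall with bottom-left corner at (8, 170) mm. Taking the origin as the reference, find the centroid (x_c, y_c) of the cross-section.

Part | A | x̄ᵢ | ȳᵢ | A·x̄ᵢ | A·ȳᵢ
web | 1520.00 | 4.00 | 95.00 | 6080.00 | 144400.00
bottom flange | 2000.00 | 58.00 | 10.00 | 116000.00 | 20000.00
top flange | 2000.00 | 58.00 | 180.00 | 116000.00 | 360000.00
Σ | 5520.00 |  |  | 238080.00 | 524400.00
x_c = 238080.00 / 5520.00 = 43.13 mm
y_c = 524400.00 / 5520.00 = 95.00 mm

x_c = 43.13 mm, y_c = 95.00 mm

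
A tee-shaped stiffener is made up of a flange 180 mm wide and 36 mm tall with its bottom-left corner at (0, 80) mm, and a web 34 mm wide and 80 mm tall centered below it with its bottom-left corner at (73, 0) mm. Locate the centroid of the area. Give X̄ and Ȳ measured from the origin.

web: A = 34 × 80 = 2720.00, centroid at (90.00, 40.00).
flange: A = 180 × 36 = 6480.00, centroid at (90.00, 98.00).
ΣA = 9200.00 mm², ΣAX̄ = 828000.00 mm³, ΣAȲ = 743840.00 mm³.
X̄ = 828000.00/9200.00 = 90.00 mm; Ȳ = 743840.00/9200.00 = 80.85 mm.

X̄ = 90.00 mm, Ȳ = 80.85 mm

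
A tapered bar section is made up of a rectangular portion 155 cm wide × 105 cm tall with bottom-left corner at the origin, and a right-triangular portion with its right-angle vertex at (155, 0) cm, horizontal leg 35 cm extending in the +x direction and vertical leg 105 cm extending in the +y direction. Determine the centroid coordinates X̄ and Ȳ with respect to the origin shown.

Part | A | x̄ᵢ | ȳᵢ | A·x̄ᵢ | A·ȳᵢ
rectangular portion | 16275.00 | 77.50 | 52.50 | 1261312.50 | 854437.50
triangular portion | 1837.50 | 166.67 | 35.00 | 306250.00 | 64312.50
Σ | 18112.50 |  |  | 1567562.50 | 918750.00
X̄ = 1567562.50 / 18112.50 = 86.55 cm
Ȳ = 918750.00 / 18112.50 = 50.72 cm

X̄ = 86.55 cm, Ȳ = 50.72 cm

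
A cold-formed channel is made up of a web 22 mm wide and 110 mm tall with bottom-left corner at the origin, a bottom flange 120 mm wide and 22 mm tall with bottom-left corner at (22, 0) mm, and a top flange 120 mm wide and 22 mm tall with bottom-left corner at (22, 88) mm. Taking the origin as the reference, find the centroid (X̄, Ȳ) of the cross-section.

X̄ = 59.69 mm, Ȳ = 55.00 mm

web: A = 22 × 110 = 2420.00, centroid at (11.00, 55.00).
bottom flange: A = 120 × 22 = 2640.00, centroid at (82.00, 11.00).
top flange: A = 120 × 22 = 2640.00, centroid at (82.00, 99.00).
ΣA = 7700.00 mm²
ΣAX̄ = (2420.00)(11.00) + (2640.00)(82.00) + (2640.00)(82.00) = 459580.00 mm³
ΣAȲ = (2420.00)(55.00) + (2640.00)(11.00) + (2640.00)(99.00) = 423500.00 mm³
X̄ = 459580.00 / 7700.00 = 59.69 mm
Ȳ = 423500.00 / 7700.00 = 55.00 mm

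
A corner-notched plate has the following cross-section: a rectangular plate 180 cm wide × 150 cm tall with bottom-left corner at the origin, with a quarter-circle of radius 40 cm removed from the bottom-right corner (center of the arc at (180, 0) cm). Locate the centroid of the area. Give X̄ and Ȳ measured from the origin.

plate: A = 180 × 150 = 27000.00, centroid at (90.00, 75.00).
removed quarter-circle: A = −¼π·40² = -1256.64, centroid at (163.02, 16.98).
ΣA = 25743.36 cm², ΣAX̄ = 2225138.66 cm³, ΣAȲ = 2003666.67 cm³.
X̄ = 2225138.66/25743.36 = 86.44 cm; Ȳ = 2003666.67/25743.36 = 77.83 cm.

X̄ = 86.44 cm, Ȳ = 77.83 cm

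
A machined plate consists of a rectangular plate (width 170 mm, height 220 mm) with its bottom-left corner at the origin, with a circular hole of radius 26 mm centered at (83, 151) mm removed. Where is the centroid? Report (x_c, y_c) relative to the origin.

plate: A = 170 × 220 = 37400.00, centroid at (85.00, 110.00).
hole: A = −π·26² = -2123.72, centroid at (83.00, 151.00).
ΣA = 35276.28 mm², ΣAx_c = 3002731.52 mm³, ΣAy_c = 3793318.79 mm³.
x_c = 3002731.52/35276.28 = 85.12 mm; y_c = 3793318.79/35276.28 = 107.53 mm.

x_c = 85.12 mm, y_c = 107.53 mm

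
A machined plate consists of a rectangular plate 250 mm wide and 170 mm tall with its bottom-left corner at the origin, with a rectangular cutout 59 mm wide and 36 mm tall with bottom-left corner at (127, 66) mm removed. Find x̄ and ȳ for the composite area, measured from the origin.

x̄ = 123.34 mm, ȳ = 85.05 mm

plate: A = 250 × 170 = 42500.00, centroid at (125.00, 85.00).
hole: A = −(59 × 36) = -2124.00, centroid at (156.50, 84.00).
ΣA = 40376.00 mm²
ΣAx̄ = (42500.00)(125.00) + (-2124.00)(156.50) = 4980094.00 mm³
ΣAȳ = (42500.00)(85.00) + (-2124.00)(84.00) = 3434084.00 mm³
x̄ = 4980094.00 / 40376.00 = 123.34 mm
ȳ = 3434084.00 / 40376.00 = 85.05 mm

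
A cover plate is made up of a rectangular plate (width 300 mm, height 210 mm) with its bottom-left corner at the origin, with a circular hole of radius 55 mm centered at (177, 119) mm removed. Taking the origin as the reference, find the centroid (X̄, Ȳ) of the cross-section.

X̄ = 145.20 mm, Ȳ = 102.51 mm

plate: A = 300 × 210 = 63000.00, centroid at (150.00, 105.00).
hole: A = −π·55² = -9503.32, centroid at (177.00, 119.00).
ΣA = 53496.68 mm²
ΣAX̄ = (63000.00)(150.00) + (-9503.32)(177.00) = 7767912.75 mm³
ΣAȲ = (63000.00)(105.00) + (-9503.32)(119.00) = 5484105.18 mm³
X̄ = 7767912.75 / 53496.68 = 145.20 mm
Ȳ = 5484105.18 / 53496.68 = 102.51 mm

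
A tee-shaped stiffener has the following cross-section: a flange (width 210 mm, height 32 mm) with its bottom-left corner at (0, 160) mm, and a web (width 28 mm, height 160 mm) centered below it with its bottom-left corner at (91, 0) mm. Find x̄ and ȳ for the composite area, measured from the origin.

Part | A | x̄ᵢ | ȳᵢ | A·x̄ᵢ | A·ȳᵢ
web | 4480.00 | 105.00 | 80.00 | 470400.00 | 358400.00
flange | 6720.00 | 105.00 | 176.00 | 705600.00 | 1182720.00
Σ | 11200.00 |  |  | 1176000.00 | 1541120.00
x̄ = 1176000.00 / 11200.00 = 105.00 mm
ȳ = 1541120.00 / 11200.00 = 137.60 mm

x̄ = 105.00 mm, ȳ = 137.60 mm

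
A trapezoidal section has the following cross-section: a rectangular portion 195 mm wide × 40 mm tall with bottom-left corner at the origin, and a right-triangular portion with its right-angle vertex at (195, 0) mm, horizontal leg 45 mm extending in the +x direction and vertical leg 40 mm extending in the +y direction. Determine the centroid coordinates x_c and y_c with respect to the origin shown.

x_c = 109.14 mm, y_c = 19.31 mm

Part | A | x̄ᵢ | ȳᵢ | A·x̄ᵢ | A·ȳᵢ
rectangular portion | 7800.00 | 97.50 | 20.00 | 760500.00 | 156000.00
triangular portion | 900.00 | 210.00 | 13.33 | 189000.00 | 12000.00
Σ | 8700.00 |  |  | 949500.00 | 168000.00
x_c = 949500.00 / 8700.00 = 109.14 mm
y_c = 168000.00 / 8700.00 = 19.31 mm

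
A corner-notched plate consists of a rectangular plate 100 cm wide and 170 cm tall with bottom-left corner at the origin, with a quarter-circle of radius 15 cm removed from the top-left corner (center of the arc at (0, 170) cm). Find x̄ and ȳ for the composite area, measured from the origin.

plate: A = 100 × 170 = 17000.00, centroid at (50.00, 85.00).
removed quarter-circle: A = −¼π·15² = -176.71, centroid at (6.37, 163.63).
ΣA = 16823.29 cm², ΣAx̄ = 848875.00 cm³, ΣAȳ = 1416083.52 cm³.
x̄ = 848875.00/16823.29 = 50.46 cm; ȳ = 1416083.52/16823.29 = 84.17 cm.

x̄ = 50.46 cm, ȳ = 84.17 cm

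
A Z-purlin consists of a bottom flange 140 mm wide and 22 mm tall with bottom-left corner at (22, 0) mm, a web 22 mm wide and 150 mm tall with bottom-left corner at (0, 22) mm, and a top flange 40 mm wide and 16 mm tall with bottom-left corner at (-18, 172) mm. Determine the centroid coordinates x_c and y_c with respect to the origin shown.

x_c = 45.72 mm, y_c = 66.83 mm

bottom flange: A = 140 × 22 = 3080.00, centroid at (92.00, 11.00).
web: A = 22 × 150 = 3300.00, centroid at (11.00, 97.00).
top flange: A = 40 × 16 = 640.00, centroid at (2.00, 180.00).
ΣA = 7020.00 mm², ΣAx_c = 320940.00 mm³, ΣAy_c = 469180.00 mm³.
x_c = 320940.00/7020.00 = 45.72 mm; y_c = 469180.00/7020.00 = 66.83 mm.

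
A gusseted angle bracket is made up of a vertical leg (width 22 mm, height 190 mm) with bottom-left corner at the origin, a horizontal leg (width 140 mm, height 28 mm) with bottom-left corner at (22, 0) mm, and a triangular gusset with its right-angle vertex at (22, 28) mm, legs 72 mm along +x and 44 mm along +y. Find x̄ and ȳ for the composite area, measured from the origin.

x̄ = 49.51 mm, ȳ = 53.65 mm

vertical leg: A = 22 × 190 = 4180.00, centroid at (11.00, 95.00).
horizontal leg: A = 140 × 28 = 3920.00, centroid at (92.00, 14.00).
gusset: A = ½·72·44 = 1584.00, centroid at (46.00, 42.67).
ΣA = 9684.00 mm², ΣAx̄ = 479484.00 mm³, ΣAȳ = 519564.00 mm³.
x̄ = 479484.00/9684.00 = 49.51 mm; ȳ = 519564.00/9684.00 = 53.65 mm.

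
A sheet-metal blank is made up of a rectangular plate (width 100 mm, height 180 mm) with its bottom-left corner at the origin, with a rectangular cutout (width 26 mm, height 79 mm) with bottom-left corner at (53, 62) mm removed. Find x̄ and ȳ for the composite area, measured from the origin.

x̄ = 47.94 mm, ȳ = 88.52 mm

plate: A = 100 × 180 = 18000.00, centroid at (50.00, 90.00).
hole: A = −(26 × 79) = -2054.00, centroid at (66.00, 101.50).
ΣA = 15946.00 mm², ΣAx̄ = 764436.00 mm³, ΣAȳ = 1411519.00 mm³.
x̄ = 764436.00/15946.00 = 47.94 mm; ȳ = 1411519.00/15946.00 = 88.52 mm.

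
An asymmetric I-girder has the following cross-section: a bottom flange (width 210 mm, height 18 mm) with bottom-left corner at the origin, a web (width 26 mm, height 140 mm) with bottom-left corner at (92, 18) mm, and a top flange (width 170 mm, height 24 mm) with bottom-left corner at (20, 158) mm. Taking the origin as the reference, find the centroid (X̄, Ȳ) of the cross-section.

Part | A | x̄ᵢ | ȳᵢ | A·x̄ᵢ | A·ȳᵢ
bottom flange | 3780.00 | 105.00 | 9.00 | 396900.00 | 34020.00
web | 3640.00 | 105.00 | 88.00 | 382200.00 | 320320.00
top flange | 4080.00 | 105.00 | 170.00 | 428400.00 | 693600.00
Σ | 11500.00 |  |  | 1207500.00 | 1047940.00
X̄ = 1207500.00 / 11500.00 = 105.00 mm
Ȳ = 1047940.00 / 11500.00 = 91.13 mm

X̄ = 105.00 mm, Ȳ = 91.13 mm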